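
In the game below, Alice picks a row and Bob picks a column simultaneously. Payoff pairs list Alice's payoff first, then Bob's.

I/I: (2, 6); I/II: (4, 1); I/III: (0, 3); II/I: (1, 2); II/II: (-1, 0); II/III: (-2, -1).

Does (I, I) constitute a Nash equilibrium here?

Holding Bob at I: Alice gets 2 from I, versus 1 from II. No profitable deviation for Alice.
Holding Alice at I: Bob gets 6 from I, versus 1 from II, 3 from III. No profitable deviation for Bob either.

Yes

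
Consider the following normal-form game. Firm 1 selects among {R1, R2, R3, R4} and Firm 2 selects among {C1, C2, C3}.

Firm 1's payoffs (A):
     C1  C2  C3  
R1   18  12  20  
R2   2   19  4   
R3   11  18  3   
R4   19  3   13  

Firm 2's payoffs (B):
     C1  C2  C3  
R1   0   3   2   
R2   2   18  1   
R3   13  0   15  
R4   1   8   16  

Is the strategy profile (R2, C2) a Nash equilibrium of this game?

Holding Firm 2 at C2: Firm 1 gets 19 from R2, versus 12 from R1, 18 from R3, 3 from R4. No profitable deviation for Firm 1.
Holding Firm 1 at R2: Firm 2 gets 18 from C2, versus 2 from C1, 1 from C3. No profitable deviation for Firm 2 either.

Yes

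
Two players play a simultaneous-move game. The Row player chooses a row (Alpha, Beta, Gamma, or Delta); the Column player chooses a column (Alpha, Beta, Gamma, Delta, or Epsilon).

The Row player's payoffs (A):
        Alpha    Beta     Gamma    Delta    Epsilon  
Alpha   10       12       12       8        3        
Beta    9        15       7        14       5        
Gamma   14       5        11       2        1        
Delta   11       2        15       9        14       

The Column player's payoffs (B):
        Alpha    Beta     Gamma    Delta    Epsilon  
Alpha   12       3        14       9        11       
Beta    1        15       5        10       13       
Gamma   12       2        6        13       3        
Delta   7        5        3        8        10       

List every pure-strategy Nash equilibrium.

(Beta, Beta) and (Delta, Epsilon)

Find each player's best response to every opponent strategy; NE are the intersections.
The Row player's best responses — vs Alpha: Gamma (payoff 14); vs Beta: Beta (payoff 15); vs Gamma: Delta (payoff 15); vs Delta: Beta (payoff 14); vs Epsilon: Delta (payoff 14).
The Column player's best responses — vs Alpha: Gamma (payoff 14); vs Beta: Beta (payoff 15); vs Gamma: Delta (payoff 13); vs Delta: Epsilon (payoff 10).
Mutual best responses occur at (Beta, Beta) and (Delta, Epsilon); at each, neither player gains by switching.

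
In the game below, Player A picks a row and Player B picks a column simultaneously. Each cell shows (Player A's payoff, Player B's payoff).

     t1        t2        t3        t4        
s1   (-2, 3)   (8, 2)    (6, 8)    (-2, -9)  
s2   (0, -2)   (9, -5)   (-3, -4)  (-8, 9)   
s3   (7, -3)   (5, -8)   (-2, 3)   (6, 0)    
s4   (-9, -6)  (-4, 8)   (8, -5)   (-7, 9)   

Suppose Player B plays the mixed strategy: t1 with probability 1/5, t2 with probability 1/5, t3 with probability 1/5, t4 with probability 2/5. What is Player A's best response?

s3

Compute Player A's expected payoff from each pure strategy against the given mix.
s1: (1/5)·(-2) + (1/5)·8 + (1/5)·6 + (2/5)·(-2) = 8/5
s2: (1/5)·0 + (1/5)·9 + (1/5)·(-3) + (2/5)·(-8) = -2
s3: (1/5)·7 + (1/5)·5 + (1/5)·(-2) + (2/5)·6 = 22/5
s4: (1/5)·(-9) + (1/5)·(-4) + (1/5)·8 + (2/5)·(-7) = -19/5
Highest expected payoff is 22/5, from s3.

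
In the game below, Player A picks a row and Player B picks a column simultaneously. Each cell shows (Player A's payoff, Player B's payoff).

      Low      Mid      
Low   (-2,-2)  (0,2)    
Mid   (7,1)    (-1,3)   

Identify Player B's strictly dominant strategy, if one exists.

A strategy is strictly dominant if it gives Player B a strictly higher payoff than every other strategy, against every choice by the opponent.
Mid strictly dominates: vs Low: 2 > -2; vs Mid: 3 > 1.

Mid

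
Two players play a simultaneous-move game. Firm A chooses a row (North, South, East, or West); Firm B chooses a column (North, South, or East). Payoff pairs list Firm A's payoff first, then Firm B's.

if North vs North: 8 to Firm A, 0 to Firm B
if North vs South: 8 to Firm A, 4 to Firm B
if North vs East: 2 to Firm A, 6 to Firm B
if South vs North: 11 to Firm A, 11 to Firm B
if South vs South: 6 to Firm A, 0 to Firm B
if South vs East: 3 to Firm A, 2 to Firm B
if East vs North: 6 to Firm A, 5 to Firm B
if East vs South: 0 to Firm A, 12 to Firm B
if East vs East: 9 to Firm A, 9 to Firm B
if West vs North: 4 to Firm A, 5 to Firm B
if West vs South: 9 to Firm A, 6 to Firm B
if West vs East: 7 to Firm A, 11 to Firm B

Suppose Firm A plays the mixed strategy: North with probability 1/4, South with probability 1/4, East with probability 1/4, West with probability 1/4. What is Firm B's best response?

Firm B's best reply maximizes expected payoff against the mix.
North: (1/4)·0 + (1/4)·11 + (1/4)·5 + (1/4)·5 = 21/4
South: (1/4)·4 + (1/4)·0 + (1/4)·12 + (1/4)·6 = 11/2
East: (1/4)·6 + (1/4)·2 + (1/4)·9 + (1/4)·11 = 7
Highest expected payoff is 7, from East.

East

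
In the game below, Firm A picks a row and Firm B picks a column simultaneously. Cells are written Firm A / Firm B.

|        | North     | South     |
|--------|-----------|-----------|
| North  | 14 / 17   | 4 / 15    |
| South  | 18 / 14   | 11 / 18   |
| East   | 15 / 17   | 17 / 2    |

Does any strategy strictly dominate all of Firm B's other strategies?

Check whether one of Firm B's strategies beats all alternatives regardless of what the opponent does.
North is not dominant: against South, South gives 18 > 14.
South is not dominant: against North, North gives 17 > 15.
No single strategy is best against every opponent action.

None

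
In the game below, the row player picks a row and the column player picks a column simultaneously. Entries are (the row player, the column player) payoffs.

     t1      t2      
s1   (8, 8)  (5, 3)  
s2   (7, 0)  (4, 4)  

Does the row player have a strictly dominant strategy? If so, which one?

A strategy is strictly dominant if it gives the row player a strictly higher payoff than every other strategy, against every choice by the opponent.
s1 strictly dominates: vs t1: 8 > 7; vs t2: 5 > 4.

s1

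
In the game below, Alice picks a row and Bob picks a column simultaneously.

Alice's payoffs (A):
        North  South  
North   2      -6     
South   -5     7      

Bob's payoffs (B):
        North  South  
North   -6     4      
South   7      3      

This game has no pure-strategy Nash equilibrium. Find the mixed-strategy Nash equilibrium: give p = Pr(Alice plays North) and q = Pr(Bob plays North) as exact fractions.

In a mixed NE each player is indifferent between their pure strategies, so the opponent's mix sets the indifference.
Bob indifferent between North and South: p·(-6) + (1−p)·7 = p·4 + (1−p)·3 ⟹ 7 + (-13)p = 3 + 1p ⟹ p = 2/7.
Alice indifferent between North and South: q·2 + (1−q)·(-6) = q·(-5) + (1−q)·7 ⟹ (-6) + 8q = 7 + (-12)q ⟹ q = 13/20.

p = 2/7, q = 13/20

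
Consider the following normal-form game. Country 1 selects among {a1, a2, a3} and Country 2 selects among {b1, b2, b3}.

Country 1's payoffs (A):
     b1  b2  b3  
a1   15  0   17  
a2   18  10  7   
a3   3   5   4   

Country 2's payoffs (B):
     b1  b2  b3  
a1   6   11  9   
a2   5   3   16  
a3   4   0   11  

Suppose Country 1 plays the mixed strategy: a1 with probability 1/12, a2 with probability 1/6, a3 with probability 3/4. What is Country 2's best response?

b3

Compute Country 2's expected payoff from each pure strategy against the given mix.
b1: (1/12)·6 + (1/6)·5 + (3/4)·4 = 13/3
b2: (1/12)·11 + (1/6)·3 + (3/4)·0 = 17/12
b3: (1/12)·9 + (1/6)·16 + (3/4)·11 = 35/3
Highest expected payoff is 35/3, from b3.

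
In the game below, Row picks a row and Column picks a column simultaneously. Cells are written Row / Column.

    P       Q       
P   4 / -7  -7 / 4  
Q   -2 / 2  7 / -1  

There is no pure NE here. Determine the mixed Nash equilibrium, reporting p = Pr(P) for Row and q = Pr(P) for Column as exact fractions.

Each player's mixing probability is pinned down by making the *other* player indifferent.
Column indifferent between P and Q: p·(-7) + (1−p)·2 = p·4 + (1−p)·(-1) ⟹ 2 + (-9)p = (-1) + 5p ⟹ p = 3/14.
Row indifferent between P and Q: q·4 + (1−q)·(-7) = q·(-2) + (1−q)·7 ⟹ (-7) + 11q = 7 + (-9)q ⟹ q = 7/10.

p = 3/14, q = 7/10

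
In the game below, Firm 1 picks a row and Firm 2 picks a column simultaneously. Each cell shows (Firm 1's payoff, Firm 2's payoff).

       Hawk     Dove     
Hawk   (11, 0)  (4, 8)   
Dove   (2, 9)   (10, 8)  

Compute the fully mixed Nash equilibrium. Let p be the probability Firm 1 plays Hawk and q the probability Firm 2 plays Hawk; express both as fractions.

p = 1/9, q = 2/5

Each player's mixing probability is pinned down by making the *other* player indifferent.
Firm 2 indifferent between Hawk and Dove: p·0 + (1−p)·9 = p·8 + (1−p)·8 ⟹ 9 + (-9)p = 8 + 0p ⟹ p = 1/9.
Firm 1 indifferent between Hawk and Dove: q·11 + (1−q)·4 = q·2 + (1−q)·10 ⟹ 4 + 7q = 10 + (-8)q ⟹ q = 2/5.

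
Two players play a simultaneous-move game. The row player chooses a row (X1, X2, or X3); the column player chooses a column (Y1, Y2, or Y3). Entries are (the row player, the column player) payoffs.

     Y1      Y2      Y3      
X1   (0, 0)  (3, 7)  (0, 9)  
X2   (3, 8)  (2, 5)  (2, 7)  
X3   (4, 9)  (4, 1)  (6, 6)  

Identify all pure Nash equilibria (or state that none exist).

Check mutual best responses: a cell is a NE iff neither player can gain by unilaterally deviating.
The row player's best responses — vs Y1: X3 (payoff 4); vs Y2: X3 (payoff 4); vs Y3: X3 (payoff 6).
The column player's best responses — vs X1: Y3 (payoff 9); vs X2: Y1 (payoff 8); vs X3: Y1 (payoff 9).
The only mutual best response is (X3, Y1); neither player gains by switching there.

(X3, Y1)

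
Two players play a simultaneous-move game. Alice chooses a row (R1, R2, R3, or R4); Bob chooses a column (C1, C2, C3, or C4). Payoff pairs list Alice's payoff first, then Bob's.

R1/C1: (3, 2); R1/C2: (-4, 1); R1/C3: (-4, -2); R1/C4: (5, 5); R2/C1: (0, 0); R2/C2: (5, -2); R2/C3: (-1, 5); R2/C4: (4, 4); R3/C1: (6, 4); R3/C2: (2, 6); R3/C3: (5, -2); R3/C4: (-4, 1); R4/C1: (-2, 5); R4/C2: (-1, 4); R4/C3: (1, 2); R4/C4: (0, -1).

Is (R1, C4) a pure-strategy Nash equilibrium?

Holding Bob at C4: Alice gets 5 from R1, versus 4 from R2, -4 from R3, 0 from R4. No profitable deviation for Alice.
Holding Alice at R1: Bob gets 5 from C4, versus 2 from C1, 1 from C2, -2 from C3. No profitable deviation for Bob either.

Yes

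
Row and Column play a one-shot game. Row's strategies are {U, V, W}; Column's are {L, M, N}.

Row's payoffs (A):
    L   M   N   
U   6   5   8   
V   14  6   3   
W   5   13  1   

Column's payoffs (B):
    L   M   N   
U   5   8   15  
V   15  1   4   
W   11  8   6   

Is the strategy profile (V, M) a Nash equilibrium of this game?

Holding Column at M: Row gets 6 from V but could get 13 by switching to W. Row has a profitable deviation.

No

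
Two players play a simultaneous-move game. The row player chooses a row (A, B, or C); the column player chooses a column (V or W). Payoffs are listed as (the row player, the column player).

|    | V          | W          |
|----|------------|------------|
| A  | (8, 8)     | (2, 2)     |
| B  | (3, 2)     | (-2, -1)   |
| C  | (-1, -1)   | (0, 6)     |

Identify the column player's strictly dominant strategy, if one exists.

Check whether one of the column player's strategies beats all alternatives regardless of what the opponent does.
V is not dominant: against C, W gives 6 > -1.
W is not dominant: against A, V gives 8 > 2.
No single strategy is best against every opponent action.

None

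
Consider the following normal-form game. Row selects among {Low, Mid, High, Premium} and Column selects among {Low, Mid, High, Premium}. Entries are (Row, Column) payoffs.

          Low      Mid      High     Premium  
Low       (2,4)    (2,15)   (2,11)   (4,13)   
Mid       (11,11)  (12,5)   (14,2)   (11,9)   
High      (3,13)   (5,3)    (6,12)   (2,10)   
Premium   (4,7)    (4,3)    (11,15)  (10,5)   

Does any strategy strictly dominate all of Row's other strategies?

Mid

A strategy is strictly dominant if it gives Row a strictly higher payoff than every other strategy, against every choice by the opponent.
Mid strictly dominates: vs Low: 11 > each of {2, 3, 4}; vs Mid: 12 > each of {2, 5, 4}; vs High: 14 > each of {2, 6, 11}; vs Premium: 11 > each of {4, 2, 10}.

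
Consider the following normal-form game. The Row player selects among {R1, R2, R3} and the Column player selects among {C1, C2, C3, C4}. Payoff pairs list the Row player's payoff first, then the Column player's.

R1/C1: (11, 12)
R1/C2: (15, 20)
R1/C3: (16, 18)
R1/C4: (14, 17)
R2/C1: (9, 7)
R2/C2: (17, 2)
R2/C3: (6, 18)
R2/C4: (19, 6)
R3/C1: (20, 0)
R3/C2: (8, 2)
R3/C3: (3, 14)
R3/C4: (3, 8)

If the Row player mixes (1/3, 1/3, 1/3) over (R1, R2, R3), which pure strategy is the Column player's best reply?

C3

The Column player's best reply maximizes expected payoff against the mix.
C1: (1/3)·12 + (1/3)·7 + (1/3)·0 = 19/3
C2: (1/3)·20 + (1/3)·2 + (1/3)·2 = 8
C3: (1/3)·18 + (1/3)·18 + (1/3)·14 = 50/3
C4: (1/3)·17 + (1/3)·6 + (1/3)·8 = 31/3
Highest expected payoff is 50/3, from C3.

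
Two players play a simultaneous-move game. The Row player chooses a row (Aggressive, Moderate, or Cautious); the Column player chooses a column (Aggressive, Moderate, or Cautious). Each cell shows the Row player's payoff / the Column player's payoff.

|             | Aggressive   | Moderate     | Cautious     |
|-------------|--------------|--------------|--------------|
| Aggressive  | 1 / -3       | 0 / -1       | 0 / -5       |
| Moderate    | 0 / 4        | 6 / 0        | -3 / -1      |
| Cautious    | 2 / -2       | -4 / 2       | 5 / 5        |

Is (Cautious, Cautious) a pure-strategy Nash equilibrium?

Holding the Column player at Cautious: the Row player gets 5 from Cautious, versus 0 from Aggressive, -3 from Moderate. No profitable deviation for the Row player.
Holding the Row player at Cautious: the Column player gets 5 from Cautious, versus -2 from Aggressive, 2 from Moderate. No profitable deviation for the Column player either.

Yes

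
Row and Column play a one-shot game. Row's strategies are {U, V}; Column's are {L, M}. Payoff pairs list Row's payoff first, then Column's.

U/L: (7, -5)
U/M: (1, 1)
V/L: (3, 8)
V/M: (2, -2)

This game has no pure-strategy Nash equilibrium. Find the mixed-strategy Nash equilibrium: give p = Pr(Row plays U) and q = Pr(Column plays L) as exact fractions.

Each player's mixing probability is pinned down by making the *other* player indifferent.
Column indifferent between L and M: p·(-5) + (1−p)·8 = p·1 + (1−p)·(-2) ⟹ 8 + (-13)p = (-2) + 3p ⟹ p = 5/8.
Row indifferent between U and V: q·7 + (1−q)·1 = q·3 + (1−q)·2 ⟹ 1 + 6q = 2 + 1q ⟹ q = 1/5.

p = 5/8, q = 1/5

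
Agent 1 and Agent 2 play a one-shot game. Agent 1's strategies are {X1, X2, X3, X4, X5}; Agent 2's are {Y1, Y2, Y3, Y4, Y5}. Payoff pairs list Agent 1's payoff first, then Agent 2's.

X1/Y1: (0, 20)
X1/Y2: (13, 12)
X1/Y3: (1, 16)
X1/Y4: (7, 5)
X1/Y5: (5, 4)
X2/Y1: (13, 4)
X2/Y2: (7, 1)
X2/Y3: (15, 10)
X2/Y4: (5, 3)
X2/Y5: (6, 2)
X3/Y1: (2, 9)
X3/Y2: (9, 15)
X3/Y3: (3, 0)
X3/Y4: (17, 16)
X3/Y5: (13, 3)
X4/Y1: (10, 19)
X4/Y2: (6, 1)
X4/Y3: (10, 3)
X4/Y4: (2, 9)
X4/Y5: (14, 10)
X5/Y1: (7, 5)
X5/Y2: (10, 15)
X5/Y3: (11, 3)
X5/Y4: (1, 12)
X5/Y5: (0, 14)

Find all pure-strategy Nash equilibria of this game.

Check mutual best responses: a cell is a NE iff neither player can gain by unilaterally deviating.
Agent 1's best responses — vs Y1: X2 (payoff 13); vs Y2: X1 (payoff 13); vs Y3: X2 (payoff 15); vs Y4: X3 (payoff 17); vs Y5: X4 (payoff 14).
Agent 2's best responses — vs X1: Y1 (payoff 20); vs X2: Y3 (payoff 10); vs X3: Y4 (payoff 16); vs X4: Y1 (payoff 19); vs X5: Y2 (payoff 15).
Mutual best responses occur at (X2, Y3) and (X3, Y4); at each, neither player gains by switching.

(X2, Y3) and (X3, Y4)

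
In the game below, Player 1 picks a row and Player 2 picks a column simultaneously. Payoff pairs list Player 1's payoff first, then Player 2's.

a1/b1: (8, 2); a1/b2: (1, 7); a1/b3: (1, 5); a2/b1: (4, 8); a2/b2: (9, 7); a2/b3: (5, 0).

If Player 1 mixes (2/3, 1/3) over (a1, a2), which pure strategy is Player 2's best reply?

Player 2's best reply maximizes expected payoff against the mix.
b1: (2/3)·2 + (1/3)·8 = 4
b2: (2/3)·7 + (1/3)·7 = 7
b3: (2/3)·5 + (1/3)·0 = 10/3
Highest expected payoff is 7, from b2.

b2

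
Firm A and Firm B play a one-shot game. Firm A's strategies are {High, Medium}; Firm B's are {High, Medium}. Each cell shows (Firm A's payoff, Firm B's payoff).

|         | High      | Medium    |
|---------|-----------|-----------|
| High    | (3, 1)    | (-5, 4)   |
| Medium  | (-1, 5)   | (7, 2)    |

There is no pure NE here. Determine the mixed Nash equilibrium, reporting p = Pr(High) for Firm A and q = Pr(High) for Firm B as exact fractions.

Each player's mixing probability is pinned down by making the *other* player indifferent.
Firm B indifferent between High and Medium: p·1 + (1−p)·5 = p·4 + (1−p)·2 ⟹ 5 + (-4)p = 2 + 2p ⟹ p = 1/2.
Firm A indifferent between High and Medium: q·3 + (1−q)·(-5) = q·(-1) + (1−q)·7 ⟹ (-5) + 8q = 7 + (-8)q ⟹ q = 3/4.

p = 1/2, q = 3/4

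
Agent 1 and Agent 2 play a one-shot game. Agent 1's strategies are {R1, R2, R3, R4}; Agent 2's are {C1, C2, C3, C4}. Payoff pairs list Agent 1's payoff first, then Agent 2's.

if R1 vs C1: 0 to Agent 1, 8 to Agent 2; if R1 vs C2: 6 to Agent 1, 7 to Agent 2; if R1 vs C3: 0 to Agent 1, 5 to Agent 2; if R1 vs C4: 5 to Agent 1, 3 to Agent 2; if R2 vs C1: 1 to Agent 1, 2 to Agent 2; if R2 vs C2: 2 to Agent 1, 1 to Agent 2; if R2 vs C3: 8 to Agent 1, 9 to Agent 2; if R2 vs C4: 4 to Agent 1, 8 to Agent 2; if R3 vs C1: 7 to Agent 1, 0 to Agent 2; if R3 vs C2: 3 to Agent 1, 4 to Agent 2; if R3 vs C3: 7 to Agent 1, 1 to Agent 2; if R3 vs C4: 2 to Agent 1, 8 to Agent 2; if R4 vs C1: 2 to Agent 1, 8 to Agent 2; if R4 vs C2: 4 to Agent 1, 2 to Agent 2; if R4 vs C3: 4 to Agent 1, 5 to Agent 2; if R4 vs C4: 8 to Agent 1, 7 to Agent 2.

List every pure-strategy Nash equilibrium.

(R2, C3)

Find each player's best response to every opponent strategy; NE are the intersections.
Agent 1's best responses — vs C1: R3 (payoff 7); vs C2: R1 (payoff 6); vs C3: R2 (payoff 8); vs C4: R4 (payoff 8).
Agent 2's best responses — vs R1: C1 (payoff 8); vs R2: C3 (payoff 9); vs R3: C4 (payoff 8); vs R4: C1 (payoff 8).
The only mutual best response is (R2, C3); neither player gains by switching there.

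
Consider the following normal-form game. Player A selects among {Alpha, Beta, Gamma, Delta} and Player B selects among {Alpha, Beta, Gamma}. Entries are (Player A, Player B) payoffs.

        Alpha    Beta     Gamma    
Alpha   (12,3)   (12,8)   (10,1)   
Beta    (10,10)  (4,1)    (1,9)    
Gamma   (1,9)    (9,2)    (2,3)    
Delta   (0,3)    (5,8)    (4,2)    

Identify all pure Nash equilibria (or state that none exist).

(Alpha, Beta)

Check mutual best responses: a cell is a NE iff neither player can gain by unilaterally deviating.
Player A's best responses — vs Alpha: Alpha (payoff 12); vs Beta: Alpha (payoff 12); vs Gamma: Alpha (payoff 10).
Player B's best responses — vs Alpha: Beta (payoff 8); vs Beta: Alpha (payoff 10); vs Gamma: Alpha (payoff 9); vs Delta: Beta (payoff 8).
The only mutual best response is (Alpha, Beta); neither player gains by switching there.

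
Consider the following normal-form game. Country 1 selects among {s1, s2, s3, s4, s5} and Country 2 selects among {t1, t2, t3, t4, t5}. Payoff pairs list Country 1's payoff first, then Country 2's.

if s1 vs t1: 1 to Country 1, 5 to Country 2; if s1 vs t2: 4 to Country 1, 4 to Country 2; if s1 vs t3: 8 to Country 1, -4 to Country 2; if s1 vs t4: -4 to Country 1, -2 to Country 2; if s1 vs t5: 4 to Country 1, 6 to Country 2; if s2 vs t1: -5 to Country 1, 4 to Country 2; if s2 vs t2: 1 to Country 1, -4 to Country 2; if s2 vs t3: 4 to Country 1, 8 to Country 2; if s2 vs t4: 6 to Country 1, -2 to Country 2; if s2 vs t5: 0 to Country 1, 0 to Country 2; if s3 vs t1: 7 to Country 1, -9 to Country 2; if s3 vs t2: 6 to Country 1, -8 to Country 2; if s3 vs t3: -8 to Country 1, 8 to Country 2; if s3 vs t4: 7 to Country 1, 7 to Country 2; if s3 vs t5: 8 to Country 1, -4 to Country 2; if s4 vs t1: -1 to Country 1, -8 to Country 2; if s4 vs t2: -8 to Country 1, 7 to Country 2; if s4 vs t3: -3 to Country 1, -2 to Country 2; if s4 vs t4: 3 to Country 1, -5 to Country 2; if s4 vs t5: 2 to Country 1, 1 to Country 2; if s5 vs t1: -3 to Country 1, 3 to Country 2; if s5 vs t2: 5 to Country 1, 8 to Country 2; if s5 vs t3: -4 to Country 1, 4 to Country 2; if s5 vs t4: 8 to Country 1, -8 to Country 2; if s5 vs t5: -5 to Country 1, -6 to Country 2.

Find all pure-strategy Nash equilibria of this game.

A profile is a Nash equilibrium when each player is best-responding to the other.
Country 1's best responses — vs t1: s3 (payoff 7); vs t2: s3 (payoff 6); vs t3: s1 (payoff 8); vs t4: s5 (payoff 8); vs t5: s3 (payoff 8).
Country 2's best responses — vs s1: t5 (payoff 6); vs s2: t3 (payoff 8); vs s3: t3 (payoff 8); vs s4: t2 (payoff 7); vs s5: t2 (payoff 8).
No cell has both players best-responding. For instance, Country 1's best reply to t2 is s3, but against s3 Country 2 prefers t3 over t2.

There is no pure-strategy Nash equilibrium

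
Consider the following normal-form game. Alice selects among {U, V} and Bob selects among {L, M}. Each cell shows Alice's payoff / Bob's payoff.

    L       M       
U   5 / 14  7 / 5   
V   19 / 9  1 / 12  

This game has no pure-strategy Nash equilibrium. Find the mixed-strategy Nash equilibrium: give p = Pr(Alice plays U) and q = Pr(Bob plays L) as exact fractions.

p = 1/4, q = 3/10

Each player's mixing probability is pinned down by making the *other* player indifferent.
Bob indifferent between L and M: p·14 + (1−p)·9 = p·5 + (1−p)·12 ⟹ 9 + 5p = 12 + (-7)p ⟹ p = 1/4.
Alice indifferent between U and V: q·5 + (1−q)·7 = q·19 + (1−q)·1 ⟹ 7 + (-2)q = 1 + 18q ⟹ q = 3/10.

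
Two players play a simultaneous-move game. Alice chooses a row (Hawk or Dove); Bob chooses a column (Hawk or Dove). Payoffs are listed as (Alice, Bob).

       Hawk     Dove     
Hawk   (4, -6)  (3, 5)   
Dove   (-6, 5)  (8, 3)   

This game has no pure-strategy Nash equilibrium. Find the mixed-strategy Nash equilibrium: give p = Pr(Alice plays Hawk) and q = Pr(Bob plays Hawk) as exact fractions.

p = 2/13, q = 1/3

Each player's mixing probability is pinned down by making the *other* player indifferent.
Bob indifferent between Hawk and Dove: p·(-6) + (1−p)·5 = p·5 + (1−p)·3 ⟹ 5 + (-11)p = 3 + 2p ⟹ p = 2/13.
Alice indifferent between Hawk and Dove: q·4 + (1−q)·3 = q·(-6) + (1−q)·8 ⟹ 3 + 1q = 8 + (-14)q ⟹ q = 1/3.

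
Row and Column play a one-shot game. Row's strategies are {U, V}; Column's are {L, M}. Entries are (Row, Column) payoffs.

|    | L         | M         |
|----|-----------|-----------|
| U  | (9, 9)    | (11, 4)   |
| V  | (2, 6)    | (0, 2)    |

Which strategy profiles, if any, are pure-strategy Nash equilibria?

(U, L)

A profile is a Nash equilibrium when each player is best-responding to the other.
Row's best responses — vs L: U (payoff 9); vs M: U (payoff 11).
Column's best responses — vs U: L (payoff 9); vs V: L (payoff 6).
The only mutual best response is (U, L); neither player gains by switching there.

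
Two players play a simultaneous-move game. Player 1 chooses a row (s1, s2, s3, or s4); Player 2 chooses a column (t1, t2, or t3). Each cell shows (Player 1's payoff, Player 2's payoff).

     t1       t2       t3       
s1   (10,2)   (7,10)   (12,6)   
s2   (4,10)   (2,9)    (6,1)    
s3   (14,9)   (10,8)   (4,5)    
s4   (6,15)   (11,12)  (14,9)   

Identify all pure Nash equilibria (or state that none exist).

(s3, t1)

Find each player's best response to every opponent strategy; NE are the intersections.
Player 1's best responses — vs t1: s3 (payoff 14); vs t2: s4 (payoff 11); vs t3: s4 (payoff 14).
Player 2's best responses — vs s1: t2 (payoff 10); vs s2: t1 (payoff 10); vs s3: t1 (payoff 9); vs s4: t1 (payoff 15).
The only mutual best response is (s3, t1); neither player gains by switching there.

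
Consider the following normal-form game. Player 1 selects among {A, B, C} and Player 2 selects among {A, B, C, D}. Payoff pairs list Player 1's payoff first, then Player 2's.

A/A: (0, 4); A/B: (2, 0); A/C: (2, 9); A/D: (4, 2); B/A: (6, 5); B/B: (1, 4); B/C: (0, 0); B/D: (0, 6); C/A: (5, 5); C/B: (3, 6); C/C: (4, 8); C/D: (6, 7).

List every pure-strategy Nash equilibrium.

(C, C)

A profile is a Nash equilibrium when each player is best-responding to the other.
Player 1's best responses — vs A: B (payoff 6); vs B: C (payoff 3); vs C: C (payoff 4); vs D: C (payoff 6).
Player 2's best responses — vs A: C (payoff 9); vs B: D (payoff 6); vs C: C (payoff 8).
The only mutual best response is (C, C); neither player gains by switching there.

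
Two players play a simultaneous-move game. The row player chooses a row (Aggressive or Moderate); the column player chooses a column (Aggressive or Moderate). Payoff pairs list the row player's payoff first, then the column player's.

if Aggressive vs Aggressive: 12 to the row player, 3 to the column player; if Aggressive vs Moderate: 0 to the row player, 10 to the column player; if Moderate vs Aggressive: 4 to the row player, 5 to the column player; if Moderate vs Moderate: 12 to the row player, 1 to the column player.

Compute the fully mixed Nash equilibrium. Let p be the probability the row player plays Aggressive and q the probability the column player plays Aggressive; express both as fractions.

In a mixed NE each player is indifferent between their pure strategies, so the opponent's mix sets the indifference.
The column player indifferent between Aggressive and Moderate: p·3 + (1−p)·5 = p·10 + (1−p)·1 ⟹ 5 + (-2)p = 1 + 9p ⟹ p = 4/11.
The row player indifferent between Aggressive and Moderate: q·12 + (1−q)·0 = q·4 + (1−q)·12 ⟹ 0 + 12q = 12 + (-8)q ⟹ q = 3/5.

p = 4/11, q = 3/5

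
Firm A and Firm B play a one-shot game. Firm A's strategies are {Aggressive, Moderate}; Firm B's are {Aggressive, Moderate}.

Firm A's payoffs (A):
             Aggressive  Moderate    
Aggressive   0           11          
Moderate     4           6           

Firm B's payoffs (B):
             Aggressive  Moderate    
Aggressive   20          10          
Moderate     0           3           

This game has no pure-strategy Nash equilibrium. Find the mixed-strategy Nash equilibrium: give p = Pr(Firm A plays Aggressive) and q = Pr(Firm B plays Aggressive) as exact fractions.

In a mixed NE each player is indifferent between their pure strategies, so the opponent's mix sets the indifference.
Firm B indifferent between Aggressive and Moderate: p·20 + (1−p)·0 = p·10 + (1−p)·3 ⟹ 0 + 20p = 3 + 7p ⟹ p = 3/13.
Firm A indifferent between Aggressive and Moderate: q·0 + (1−q)·11 = q·4 + (1−q)·6 ⟹ 11 + (-11)q = 6 + (-2)q ⟹ q = 5/9.

p = 3/13, q = 5/9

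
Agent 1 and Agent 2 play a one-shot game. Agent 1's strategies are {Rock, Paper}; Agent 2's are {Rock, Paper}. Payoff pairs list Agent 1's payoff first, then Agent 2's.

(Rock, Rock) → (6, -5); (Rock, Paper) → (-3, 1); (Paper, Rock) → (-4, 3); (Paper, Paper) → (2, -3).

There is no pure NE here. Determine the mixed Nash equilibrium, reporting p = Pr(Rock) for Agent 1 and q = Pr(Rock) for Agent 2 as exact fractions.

p = 1/2, q = 1/3

Each player's mixing probability is pinned down by making the *other* player indifferent.
Agent 2 indifferent between Rock and Paper: p·(-5) + (1−p)·3 = p·1 + (1−p)·(-3) ⟹ 3 + (-8)p = (-3) + 4p ⟹ p = 1/2.
Agent 1 indifferent between Rock and Paper: q·6 + (1−q)·(-3) = q·(-4) + (1−q)·2 ⟹ (-3) + 9q = 2 + (-6)q ⟹ q = 1/3.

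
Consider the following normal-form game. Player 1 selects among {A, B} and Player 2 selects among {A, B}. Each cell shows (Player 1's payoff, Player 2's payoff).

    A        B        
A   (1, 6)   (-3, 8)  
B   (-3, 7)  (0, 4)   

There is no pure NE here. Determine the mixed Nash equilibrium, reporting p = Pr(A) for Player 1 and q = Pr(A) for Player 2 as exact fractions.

p = 3/5, q = 3/7

In a mixed NE each player is indifferent between their pure strategies, so the opponent's mix sets the indifference.
Player 2 indifferent between A and B: p·6 + (1−p)·7 = p·8 + (1−p)·4 ⟹ 7 + (-1)p = 4 + 4p ⟹ p = 3/5.
Player 1 indifferent between A and B: q·1 + (1−q)·(-3) = q·(-3) + (1−q)·0 ⟹ (-3) + 4q = 0 + (-3)q ⟹ q = 3/7.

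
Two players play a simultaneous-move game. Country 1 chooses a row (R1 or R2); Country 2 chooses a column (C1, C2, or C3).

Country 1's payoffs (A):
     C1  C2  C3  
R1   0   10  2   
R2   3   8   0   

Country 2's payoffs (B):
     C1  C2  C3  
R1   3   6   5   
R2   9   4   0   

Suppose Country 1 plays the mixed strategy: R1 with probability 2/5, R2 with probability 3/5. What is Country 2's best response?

Country 2's best reply maximizes expected payoff against the mix.
C1: (2/5)·3 + (3/5)·9 = 33/5
C2: (2/5)·6 + (3/5)·4 = 24/5
C3: (2/5)·5 + (3/5)·0 = 2
Highest expected payoff is 33/5, from C1.

C1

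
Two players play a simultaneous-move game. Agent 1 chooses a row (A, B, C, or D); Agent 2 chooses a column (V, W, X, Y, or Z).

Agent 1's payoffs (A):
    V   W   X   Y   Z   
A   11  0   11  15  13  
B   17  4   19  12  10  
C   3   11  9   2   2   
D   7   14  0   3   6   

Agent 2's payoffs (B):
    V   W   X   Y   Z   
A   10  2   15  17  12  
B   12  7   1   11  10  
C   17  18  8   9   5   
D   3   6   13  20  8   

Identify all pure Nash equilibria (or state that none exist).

(A, Y) and (B, V)

A profile is a Nash equilibrium when each player is best-responding to the other.
Agent 1's best responses — vs V: B (payoff 17); vs W: D (payoff 14); vs X: B (payoff 19); vs Y: A (payoff 15); vs Z: A (payoff 13).
Agent 2's best responses — vs A: Y (payoff 17); vs B: V (payoff 12); vs C: W (payoff 18); vs D: Y (payoff 20).
Mutual best responses occur at (A, Y) and (B, V); at each, neither player gains by switching.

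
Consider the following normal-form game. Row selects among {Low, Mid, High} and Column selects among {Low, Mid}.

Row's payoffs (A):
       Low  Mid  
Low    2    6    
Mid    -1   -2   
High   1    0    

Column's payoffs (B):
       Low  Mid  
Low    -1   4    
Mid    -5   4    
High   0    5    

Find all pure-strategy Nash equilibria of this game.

(Low, Mid)

A profile is a Nash equilibrium when each player is best-responding to the other.
Row's best responses — vs Low: Low (payoff 2); vs Mid: Low (payoff 6).
Column's best responses — vs Low: Mid (payoff 4); vs Mid: Mid (payoff 4); vs High: Mid (payoff 5).
The only mutual best response is (Low, Mid); neither player gains by switching there.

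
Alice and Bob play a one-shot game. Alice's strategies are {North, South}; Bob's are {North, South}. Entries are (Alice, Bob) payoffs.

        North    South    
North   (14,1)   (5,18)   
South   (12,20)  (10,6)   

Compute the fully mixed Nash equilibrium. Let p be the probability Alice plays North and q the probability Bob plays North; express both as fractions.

p = 14/31, q = 5/7

In a mixed NE each player is indifferent between their pure strategies, so the opponent's mix sets the indifference.
Bob indifferent between North and South: p·1 + (1−p)·20 = p·18 + (1−p)·6 ⟹ 20 + (-19)p = 6 + 12p ⟹ p = 14/31.
Alice indifferent between North and South: q·14 + (1−q)·5 = q·12 + (1−q)·10 ⟹ 5 + 9q = 10 + 2q ⟹ q = 5/7.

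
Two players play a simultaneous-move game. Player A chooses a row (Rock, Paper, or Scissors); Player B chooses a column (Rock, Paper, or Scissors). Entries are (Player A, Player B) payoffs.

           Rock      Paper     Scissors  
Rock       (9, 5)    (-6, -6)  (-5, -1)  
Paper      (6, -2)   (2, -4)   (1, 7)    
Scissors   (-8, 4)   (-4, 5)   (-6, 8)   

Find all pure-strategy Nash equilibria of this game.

(Rock, Rock) and (Paper, Scissors)

Check mutual best responses: a cell is a NE iff neither player can gain by unilaterally deviating.
Player A's best responses — vs Rock: Rock (payoff 9); vs Paper: Paper (payoff 2); vs Scissors: Paper (payoff 1).
Player B's best responses — vs Rock: Rock (payoff 5); vs Paper: Scissors (payoff 7); vs Scissors: Scissors (payoff 8).
Mutual best responses occur at (Rock, Rock) and (Paper, Scissors); at each, neither player gains by switching.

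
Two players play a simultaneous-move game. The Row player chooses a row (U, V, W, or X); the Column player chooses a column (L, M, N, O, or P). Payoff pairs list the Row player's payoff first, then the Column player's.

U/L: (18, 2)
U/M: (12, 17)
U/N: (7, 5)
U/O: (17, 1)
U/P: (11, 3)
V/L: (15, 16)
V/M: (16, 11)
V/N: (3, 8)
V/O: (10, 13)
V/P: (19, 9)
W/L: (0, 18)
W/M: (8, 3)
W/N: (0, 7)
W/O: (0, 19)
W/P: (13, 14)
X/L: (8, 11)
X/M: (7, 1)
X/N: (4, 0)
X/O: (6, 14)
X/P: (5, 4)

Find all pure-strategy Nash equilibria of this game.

Check mutual best responses: a cell is a NE iff neither player can gain by unilaterally deviating.
The Row player's best responses — vs L: U (payoff 18); vs M: V (payoff 16); vs N: U (payoff 7); vs O: U (payoff 17); vs P: V (payoff 19).
The Column player's best responses — vs U: M (payoff 17); vs V: L (payoff 16); vs W: O (payoff 19); vs X: O (payoff 14).
No cell has both players best-responding. For instance, the Row player's best reply to N is U, but against U the Column player prefers M over N.

None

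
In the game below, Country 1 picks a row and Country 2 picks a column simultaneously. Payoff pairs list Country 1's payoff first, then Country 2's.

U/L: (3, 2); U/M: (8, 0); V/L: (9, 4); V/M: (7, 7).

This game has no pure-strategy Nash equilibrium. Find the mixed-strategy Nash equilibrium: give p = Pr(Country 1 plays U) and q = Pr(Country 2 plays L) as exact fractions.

In a mixed NE each player is indifferent between their pure strategies, so the opponent's mix sets the indifference.
Country 2 indifferent between L and M: p·2 + (1−p)·4 = p·0 + (1−p)·7 ⟹ 4 + (-2)p = 7 + (-7)p ⟹ p = 3/5.
Country 1 indifferent between U and V: q·3 + (1−q)·8 = q·9 + (1−q)·7 ⟹ 8 + (-5)q = 7 + 2q ⟹ q = 1/7.

p = 3/5, q = 1/7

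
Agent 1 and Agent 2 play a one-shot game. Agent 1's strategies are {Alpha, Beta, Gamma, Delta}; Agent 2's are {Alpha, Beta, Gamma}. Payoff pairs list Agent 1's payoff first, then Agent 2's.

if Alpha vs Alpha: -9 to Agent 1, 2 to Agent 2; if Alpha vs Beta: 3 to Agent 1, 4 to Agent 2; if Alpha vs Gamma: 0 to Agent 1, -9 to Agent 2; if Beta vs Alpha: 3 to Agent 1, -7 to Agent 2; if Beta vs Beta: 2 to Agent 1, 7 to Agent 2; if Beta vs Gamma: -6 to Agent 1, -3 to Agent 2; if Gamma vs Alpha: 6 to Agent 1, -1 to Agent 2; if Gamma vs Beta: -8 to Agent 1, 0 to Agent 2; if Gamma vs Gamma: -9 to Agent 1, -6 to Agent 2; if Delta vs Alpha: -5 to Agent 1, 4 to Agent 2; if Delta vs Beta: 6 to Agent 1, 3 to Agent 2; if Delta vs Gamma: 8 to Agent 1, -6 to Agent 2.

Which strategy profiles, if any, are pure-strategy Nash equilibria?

No pure-strategy Nash equilibrium

Check mutual best responses: a cell is a NE iff neither player can gain by unilaterally deviating.
Agent 1's best responses — vs Alpha: Gamma (payoff 6); vs Beta: Delta (payoff 6); vs Gamma: Delta (payoff 8).
Agent 2's best responses — vs Alpha: Beta (payoff 4); vs Beta: Beta (payoff 7); vs Gamma: Beta (payoff 0); vs Delta: Alpha (payoff 4).
No cell has both players best-responding. For instance, Agent 1's best reply to Gamma is Delta, but against Delta Agent 2 prefers Alpha over Gamma.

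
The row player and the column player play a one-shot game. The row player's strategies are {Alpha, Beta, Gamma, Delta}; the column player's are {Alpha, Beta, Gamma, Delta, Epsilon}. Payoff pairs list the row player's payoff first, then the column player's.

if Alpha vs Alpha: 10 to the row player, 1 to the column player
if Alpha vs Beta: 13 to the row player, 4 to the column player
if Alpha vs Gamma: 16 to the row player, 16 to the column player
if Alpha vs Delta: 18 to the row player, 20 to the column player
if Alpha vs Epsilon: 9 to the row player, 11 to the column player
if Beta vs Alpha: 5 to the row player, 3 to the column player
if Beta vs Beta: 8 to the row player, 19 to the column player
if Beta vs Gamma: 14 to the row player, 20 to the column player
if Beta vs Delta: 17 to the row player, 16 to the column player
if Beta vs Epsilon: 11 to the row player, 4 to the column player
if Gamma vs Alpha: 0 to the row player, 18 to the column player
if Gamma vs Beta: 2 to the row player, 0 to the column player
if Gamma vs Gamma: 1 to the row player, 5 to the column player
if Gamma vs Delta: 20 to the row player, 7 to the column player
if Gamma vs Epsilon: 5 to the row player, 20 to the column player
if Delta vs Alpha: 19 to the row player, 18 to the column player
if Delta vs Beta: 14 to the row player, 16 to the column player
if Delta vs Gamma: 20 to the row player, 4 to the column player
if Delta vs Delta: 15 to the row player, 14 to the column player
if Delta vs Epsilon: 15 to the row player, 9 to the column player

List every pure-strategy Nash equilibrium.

(Delta, Alpha)

Check mutual best responses: a cell is a NE iff neither player can gain by unilaterally deviating.
The row player's best responses — vs Alpha: Delta (payoff 19); vs Beta: Delta (payoff 14); vs Gamma: Delta (payoff 20); vs Delta: Gamma (payoff 20); vs Epsilon: Delta (payoff 15).
The column player's best responses — vs Alpha: Delta (payoff 20); vs Beta: Gamma (payoff 20); vs Gamma: Epsilon (payoff 20); vs Delta: Alpha (payoff 18).
The only mutual best response is (Delta, Alpha); neither player gains by switching there.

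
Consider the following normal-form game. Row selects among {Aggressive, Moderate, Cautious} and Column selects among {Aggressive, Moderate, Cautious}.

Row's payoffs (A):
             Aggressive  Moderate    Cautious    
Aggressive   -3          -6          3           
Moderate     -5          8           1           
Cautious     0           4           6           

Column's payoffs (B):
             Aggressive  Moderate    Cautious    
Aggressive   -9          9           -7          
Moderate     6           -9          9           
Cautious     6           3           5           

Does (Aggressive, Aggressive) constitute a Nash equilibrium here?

No

Holding Column at Aggressive: Row gets -3 from Aggressive but could get 0 by switching to Cautious. Row has a profitable deviation.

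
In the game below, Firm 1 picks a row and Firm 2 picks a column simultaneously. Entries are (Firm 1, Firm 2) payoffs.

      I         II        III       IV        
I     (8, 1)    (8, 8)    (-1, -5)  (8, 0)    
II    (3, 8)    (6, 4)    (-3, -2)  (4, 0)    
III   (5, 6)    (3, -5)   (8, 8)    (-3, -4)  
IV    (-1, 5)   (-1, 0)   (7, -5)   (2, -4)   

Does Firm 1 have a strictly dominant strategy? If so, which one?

None

A strategy is strictly dominant if it gives Firm 1 a strictly higher payoff than every other strategy, against every choice by the opponent.
I is not dominant: against III, III gives 8 > -1.
II is not dominant: against I, I gives 8 > 3.
III is not dominant: against I, I gives 8 > 5.
IV is not dominant: against I, I gives 8 > -1.
No single strategy is best against every opponent action.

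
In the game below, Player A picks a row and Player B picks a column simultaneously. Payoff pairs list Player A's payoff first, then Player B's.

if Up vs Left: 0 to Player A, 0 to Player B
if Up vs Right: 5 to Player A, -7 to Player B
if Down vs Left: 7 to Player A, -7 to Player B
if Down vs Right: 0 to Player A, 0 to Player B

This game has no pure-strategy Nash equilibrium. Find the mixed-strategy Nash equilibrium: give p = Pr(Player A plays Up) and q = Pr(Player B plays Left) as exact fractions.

In a mixed NE each player is indifferent between their pure strategies, so the opponent's mix sets the indifference.
Player B indifferent between Left and Right: p·0 + (1−p)·(-7) = p·(-7) + (1−p)·0 ⟹ (-7) + 7p = 0 + (-7)p ⟹ p = 1/2.
Player A indifferent between Up and Down: q·0 + (1−q)·5 = q·7 + (1−q)·0 ⟹ 5 + (-5)q = 0 + 7q ⟹ q = 5/12.

p = 1/2, q = 5/12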